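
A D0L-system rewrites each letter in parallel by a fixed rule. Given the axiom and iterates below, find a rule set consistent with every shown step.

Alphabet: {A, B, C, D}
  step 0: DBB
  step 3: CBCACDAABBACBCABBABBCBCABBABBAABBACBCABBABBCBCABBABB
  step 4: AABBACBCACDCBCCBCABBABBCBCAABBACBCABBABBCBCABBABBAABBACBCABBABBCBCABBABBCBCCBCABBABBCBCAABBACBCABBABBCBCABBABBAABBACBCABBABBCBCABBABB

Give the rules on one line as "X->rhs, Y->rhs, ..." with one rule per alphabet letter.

A->CBC, B->ABB, C->A, D->CD

  step 3 ⇒ step 4: CBCACDAABBACBCABBABBCBCABBABBAABBACBCABBABBCBCABBABB ⇒ A·ABB·A·CBC·A·CD·CBC·CBC·ABB·ABB·CBC·A·ABB·A·CBC·ABB·ABB·CBC·ABB·ABB·A·ABB·A·CBC·ABB·ABB·CBC·ABB·ABB·CBC·CBC·ABB·ABB·CBC·A·ABB·A·CBC·ABB·ABB·CBC·ABB·ABB·A·ABB·A·CBC·ABB·ABB·CBC·ABB·ABB
    A ↦ CBC
    B ↦ ABB
    C ↦ A
    D ↦ CD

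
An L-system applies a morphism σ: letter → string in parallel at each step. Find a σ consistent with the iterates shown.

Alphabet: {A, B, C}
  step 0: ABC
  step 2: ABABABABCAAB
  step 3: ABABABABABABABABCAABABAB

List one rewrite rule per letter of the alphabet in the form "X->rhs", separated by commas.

A->AB, B->AB, C->CA

  step 2 ⇒ step 3: ABABABABCAAB ⇒ AB·AB·AB·AB·AB·AB·AB·AB·CA·AB·AB·AB
    A ↦ AB
    B ↦ AB
    C ↦ CA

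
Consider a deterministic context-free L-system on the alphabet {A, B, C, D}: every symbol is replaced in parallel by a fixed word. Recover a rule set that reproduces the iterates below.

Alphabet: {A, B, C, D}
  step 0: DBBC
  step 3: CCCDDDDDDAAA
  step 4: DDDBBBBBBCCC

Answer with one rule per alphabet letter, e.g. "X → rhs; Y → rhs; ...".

  step 3 ⇒ step 4: CCCDDDDDDAAA ⇒ D·D·D·B·B·B·B·B·B·C·C·C
    A ↦ C
    C ↦ D
    D ↦ B
    B ↦ AAA  (constrained at step 0)

A->C, B->AAA, C->D, D->B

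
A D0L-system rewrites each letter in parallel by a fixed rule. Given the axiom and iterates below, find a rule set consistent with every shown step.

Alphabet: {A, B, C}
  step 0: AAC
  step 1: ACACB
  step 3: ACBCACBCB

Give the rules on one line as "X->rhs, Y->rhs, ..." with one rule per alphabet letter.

A->AC, B->C, C->B

  step 0 ⇒ step 1: AAC ⇒ AC·AC·B
    A ↦ AC
    C ↦ B
    B ↦ C  (constrained at step 1)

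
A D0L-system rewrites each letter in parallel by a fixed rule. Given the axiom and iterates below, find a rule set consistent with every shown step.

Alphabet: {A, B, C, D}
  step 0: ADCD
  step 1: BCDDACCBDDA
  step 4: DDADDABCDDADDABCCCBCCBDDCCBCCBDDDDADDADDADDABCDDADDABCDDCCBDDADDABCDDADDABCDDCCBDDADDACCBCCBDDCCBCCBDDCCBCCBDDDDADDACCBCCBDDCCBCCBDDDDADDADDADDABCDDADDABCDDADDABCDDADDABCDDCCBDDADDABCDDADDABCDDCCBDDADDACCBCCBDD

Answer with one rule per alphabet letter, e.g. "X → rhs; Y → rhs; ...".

A->BC, B->DD, C->CCB, D->DDA

  step 0 ⇒ step 1: ADCD ⇒ BC·DDA·CCB·DDA
    A ↦ BC
    C ↦ CCB
    D ↦ DDA
    B ↦ DD  (constrained at step 1)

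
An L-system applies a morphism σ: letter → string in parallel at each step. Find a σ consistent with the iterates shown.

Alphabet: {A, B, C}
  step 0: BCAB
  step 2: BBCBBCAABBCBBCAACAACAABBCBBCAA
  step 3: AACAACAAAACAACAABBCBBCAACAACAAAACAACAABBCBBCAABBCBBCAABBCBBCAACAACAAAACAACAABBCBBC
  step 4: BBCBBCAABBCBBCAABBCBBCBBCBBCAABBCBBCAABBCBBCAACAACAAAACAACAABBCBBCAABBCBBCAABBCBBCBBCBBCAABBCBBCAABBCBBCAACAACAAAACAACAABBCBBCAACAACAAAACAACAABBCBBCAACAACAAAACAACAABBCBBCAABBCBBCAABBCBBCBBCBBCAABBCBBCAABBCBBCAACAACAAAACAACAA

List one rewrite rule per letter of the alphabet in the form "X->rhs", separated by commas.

A->BBC, B->AAC, C->AA

  step 3 ⇒ step 4: AACAACAAAACAACAABBCBBCAACAACAAAACAACAABBCBBCAABBCBBCAABBCBBCAACAACAAAACAACAABBCBBC ⇒ BBC·BBC·AA·BBC·BBC·AA·BBC·BBC·BBC·BBC·AA·BBC·BBC·AA·BBC·BBC·AAC·AAC·AA·AAC·AAC·AA·BBC·BBC·AA·BBC·BBC·AA·BBC·BBC·BBC·BBC·AA·BBC·BBC·AA·BBC·BBC·AAC·AAC·AA·AAC·AAC·AA·BBC·BBC·AAC·AAC·AA·AAC·AAC·AA·BBC·BBC·AAC·AAC·AA·AAC·AAC·AA·BBC·BBC·AA·BBC·BBC·AA·BBC·BBC·BBC·BBC·AA·BBC·BBC·AA·BBC·BBC·AAC·AAC·AA·AAC·AAC·AA
    A ↦ BBC
    B ↦ AAC
    C ↦ AA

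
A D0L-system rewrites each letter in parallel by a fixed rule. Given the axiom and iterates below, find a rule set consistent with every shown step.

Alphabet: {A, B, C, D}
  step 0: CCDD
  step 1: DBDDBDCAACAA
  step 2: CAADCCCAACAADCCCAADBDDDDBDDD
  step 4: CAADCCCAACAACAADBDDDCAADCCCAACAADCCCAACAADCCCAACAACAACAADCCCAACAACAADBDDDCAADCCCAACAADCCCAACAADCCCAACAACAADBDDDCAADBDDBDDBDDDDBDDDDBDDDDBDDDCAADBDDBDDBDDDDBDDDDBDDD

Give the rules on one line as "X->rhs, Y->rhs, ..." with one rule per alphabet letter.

A->D, B->DCC, C->DBD, D->CAA

  step 1 ⇒ step 2: DBDDBDCAACAA ⇒ CAA·DCC·CAA·CAA·DCC·CAA·DBD·D·D·DBD·D·D
    A ↦ D
    B ↦ DCC
    C ↦ DBD
    D ↦ CAA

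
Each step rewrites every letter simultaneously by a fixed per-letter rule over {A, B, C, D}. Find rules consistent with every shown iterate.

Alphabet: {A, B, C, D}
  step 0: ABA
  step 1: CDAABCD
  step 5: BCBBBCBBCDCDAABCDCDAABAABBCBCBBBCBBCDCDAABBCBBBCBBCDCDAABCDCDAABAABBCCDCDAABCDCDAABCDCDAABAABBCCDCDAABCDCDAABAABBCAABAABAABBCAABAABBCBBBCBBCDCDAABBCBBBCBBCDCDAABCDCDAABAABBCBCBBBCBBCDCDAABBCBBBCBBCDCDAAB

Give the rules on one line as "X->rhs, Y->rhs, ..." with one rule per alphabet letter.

  step 0 ⇒ step 1: ABA ⇒ CD·AAB·CD
    A ↦ CD
    B ↦ AAB
    C ↦ BC  (constrained at step 1)
    D ↦ BB  (constrained at step 1)

A->CD, B->AAB, C->BC, D->BB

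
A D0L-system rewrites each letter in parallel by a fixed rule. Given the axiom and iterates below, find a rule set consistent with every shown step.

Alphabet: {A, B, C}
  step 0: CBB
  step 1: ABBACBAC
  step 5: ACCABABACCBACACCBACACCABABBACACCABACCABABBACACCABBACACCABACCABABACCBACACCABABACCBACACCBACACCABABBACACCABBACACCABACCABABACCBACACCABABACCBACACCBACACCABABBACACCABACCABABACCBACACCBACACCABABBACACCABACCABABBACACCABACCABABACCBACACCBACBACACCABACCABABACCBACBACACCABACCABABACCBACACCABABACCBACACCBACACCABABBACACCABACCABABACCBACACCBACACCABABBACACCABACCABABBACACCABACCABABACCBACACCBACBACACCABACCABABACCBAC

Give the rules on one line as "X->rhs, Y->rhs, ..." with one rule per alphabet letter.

A->ACC, B->BAC, C->AB

  step 0 ⇒ step 1: CBB ⇒ AB·BAC·BAC
    B ↦ BAC
    C ↦ AB
    A ↦ ACC  (constrained at step 1)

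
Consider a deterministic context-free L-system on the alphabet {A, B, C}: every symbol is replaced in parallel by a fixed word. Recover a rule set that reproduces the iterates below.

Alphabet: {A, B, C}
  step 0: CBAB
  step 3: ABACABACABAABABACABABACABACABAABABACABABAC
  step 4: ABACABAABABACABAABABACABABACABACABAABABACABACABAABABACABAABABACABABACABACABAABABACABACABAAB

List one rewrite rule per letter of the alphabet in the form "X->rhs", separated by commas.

A->AB, B->AC, C->AAB

  step 3 ⇒ step 4: ABACABACABAABABACABABACABACABAABABACABABAC ⇒ AB·AC·AB·AAB·AB·AC·AB·AAB·AB·AC·AB·AB·AC·AB·AC·AB·AAB·AB·AC·AB·AC·AB·AAB·AB·AC·AB·AAB·AB·AC·AB·AB·AC·AB·AC·AB·AAB·AB·AC·AB·AC·AB·AAB
    A ↦ AB
    B ↦ AC
    C ↦ AAB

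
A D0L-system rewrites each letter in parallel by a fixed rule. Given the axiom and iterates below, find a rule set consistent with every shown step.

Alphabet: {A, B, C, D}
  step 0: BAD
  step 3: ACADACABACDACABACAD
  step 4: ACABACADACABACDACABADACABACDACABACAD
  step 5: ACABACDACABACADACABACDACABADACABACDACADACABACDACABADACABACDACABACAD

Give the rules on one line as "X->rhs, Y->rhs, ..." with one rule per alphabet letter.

A->AC, B->D, C->AB, D->AD

  step 4 ⇒ step 5: ACABACADACABACDACABADACABACDACABACAD ⇒ AC·AB·AC·D·AC·AB·AC·AD·AC·AB·AC·D·AC·AB·AD·AC·AB·AC·D·AC·AD·AC·AB·AC·D·AC·AB·AD·AC·AB·AC·D·AC·AB·AC·AD
    A ↦ AC
    B ↦ D
    C ↦ AB
    D ↦ AD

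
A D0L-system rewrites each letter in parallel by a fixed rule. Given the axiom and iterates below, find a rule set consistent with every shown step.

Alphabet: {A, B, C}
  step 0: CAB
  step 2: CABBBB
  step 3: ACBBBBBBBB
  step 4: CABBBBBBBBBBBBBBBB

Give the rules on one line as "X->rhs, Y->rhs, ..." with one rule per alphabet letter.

  step 3 ⇒ step 4: ACBBBBBBBB ⇒ C·A·BB·BB·BB·BB·BB·BB·BB·BB
    A ↦ C
    B ↦ BB
    C ↦ A

A->C, B->BB, C->A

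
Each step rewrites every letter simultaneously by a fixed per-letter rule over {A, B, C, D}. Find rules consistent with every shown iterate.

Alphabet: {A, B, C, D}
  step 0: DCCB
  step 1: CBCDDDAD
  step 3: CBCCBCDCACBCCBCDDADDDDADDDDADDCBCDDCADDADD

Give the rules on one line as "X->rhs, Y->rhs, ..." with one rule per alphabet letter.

  step 0 ⇒ step 1: DCCB ⇒ CBC·D·D·DAD
    B ↦ DAD
    C ↦ D
    D ↦ CBC
    A ↦ DCA  (constrained at step 1)

A->DCA, B->DAD, C->D, D->CBC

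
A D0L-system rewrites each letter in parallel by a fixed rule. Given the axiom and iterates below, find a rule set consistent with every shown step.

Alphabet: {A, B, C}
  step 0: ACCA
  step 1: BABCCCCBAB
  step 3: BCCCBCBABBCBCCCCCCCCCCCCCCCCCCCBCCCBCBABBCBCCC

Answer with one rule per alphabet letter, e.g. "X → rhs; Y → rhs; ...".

A->BAB, B->BC, C->CC

  step 0 ⇒ step 1: ACCA ⇒ BAB·CC·CC·BAB
    A ↦ BAB
    C ↦ CC
    B ↦ BC  (constrained at step 1)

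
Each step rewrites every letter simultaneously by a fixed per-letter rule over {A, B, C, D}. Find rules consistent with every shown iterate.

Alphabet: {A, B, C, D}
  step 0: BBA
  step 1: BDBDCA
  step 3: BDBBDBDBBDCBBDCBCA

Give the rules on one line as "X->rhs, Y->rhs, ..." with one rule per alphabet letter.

  step 0 ⇒ step 1: BBA ⇒ BD·BD·CA
    A ↦ CA
    B ↦ BD
    C ↦ CB  (constrained at step 1)
    D ↦ B  (constrained at step 1)

A->CA, B->BD, C->CB, D->B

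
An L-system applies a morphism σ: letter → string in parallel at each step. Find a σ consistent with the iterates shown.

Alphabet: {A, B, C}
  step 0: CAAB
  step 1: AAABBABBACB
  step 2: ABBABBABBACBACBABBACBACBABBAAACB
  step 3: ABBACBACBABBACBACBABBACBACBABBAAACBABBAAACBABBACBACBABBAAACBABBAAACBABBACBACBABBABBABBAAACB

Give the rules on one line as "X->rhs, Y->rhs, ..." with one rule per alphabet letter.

A->ABB, B->ACB, C->AA

  step 2 ⇒ step 3: ABBABBABBACBACBABBACBACBABBAAACB ⇒ ABB·ACB·ACB·ABB·ACB·ACB·ABB·ACB·ACB·ABB·AA·ACB·ABB·AA·ACB·ABB·ACB·ACB·ABB·AA·ACB·ABB·AA·ACB·ABB·ACB·ACB·ABB·ABB·ABB·AA·ACB
    A ↦ ABB
    B ↦ ACB
    C ↦ AA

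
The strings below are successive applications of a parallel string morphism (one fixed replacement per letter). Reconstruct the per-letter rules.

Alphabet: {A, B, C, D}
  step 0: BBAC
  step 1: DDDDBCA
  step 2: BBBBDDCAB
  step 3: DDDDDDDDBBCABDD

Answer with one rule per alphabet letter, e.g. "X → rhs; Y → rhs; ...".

  step 2 ⇒ step 3: BBBBDDCAB ⇒ DD·DD·DD·DD·B·B·CA·B·DD
    A ↦ B
    B ↦ DD
    C ↦ CA
    D ↦ B

A->B, B->DD, C->CA, D->B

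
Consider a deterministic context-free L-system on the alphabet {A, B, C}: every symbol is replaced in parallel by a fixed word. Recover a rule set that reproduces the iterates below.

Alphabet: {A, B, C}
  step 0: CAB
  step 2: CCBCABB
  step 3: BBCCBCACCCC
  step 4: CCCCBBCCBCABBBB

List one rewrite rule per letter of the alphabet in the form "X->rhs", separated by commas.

A->CA, B->CC, C->B

  step 3 ⇒ step 4: BBCCBCACCCC ⇒ CC·CC·B·B·CC·B·CA·B·B·B·B
    A ↦ CA
    B ↦ CC
    C ↦ B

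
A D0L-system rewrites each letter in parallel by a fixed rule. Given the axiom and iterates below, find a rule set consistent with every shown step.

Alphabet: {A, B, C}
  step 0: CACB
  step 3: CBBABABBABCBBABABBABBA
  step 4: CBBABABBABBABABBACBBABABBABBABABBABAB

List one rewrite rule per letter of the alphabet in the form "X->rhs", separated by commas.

  step 3 ⇒ step 4: CBBABABBABCBBABABBABBA ⇒ CB·BA·BA·B·BA·B·BA·BA·B·BA·CB·BA·BA·B·BA·B·BA·BA·B·BA·BA·B
    A ↦ B
    B ↦ BA
    C ↦ CB

A->B, B->BA, C->CB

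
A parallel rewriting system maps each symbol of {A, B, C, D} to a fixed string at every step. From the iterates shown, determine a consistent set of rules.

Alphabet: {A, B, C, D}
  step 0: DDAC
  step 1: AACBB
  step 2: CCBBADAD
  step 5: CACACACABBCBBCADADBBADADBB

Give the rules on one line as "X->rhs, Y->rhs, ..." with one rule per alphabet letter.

A->C, B->AD, C->BB, D->A

  step 1 ⇒ step 2: AACBB ⇒ C·C·BB·AD·AD
    A ↦ C
    B ↦ AD
    C ↦ BB
  step 0 ⇒ step 1: DDAC ⇒ A·A·C·BB
    D ↦ A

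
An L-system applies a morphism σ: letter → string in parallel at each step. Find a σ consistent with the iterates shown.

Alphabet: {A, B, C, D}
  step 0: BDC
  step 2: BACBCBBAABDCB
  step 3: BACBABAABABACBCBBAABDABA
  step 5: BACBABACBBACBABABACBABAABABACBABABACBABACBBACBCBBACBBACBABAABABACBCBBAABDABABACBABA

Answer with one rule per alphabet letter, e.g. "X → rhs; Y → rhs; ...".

A->CB, B->BA, C->A, D->ABD

  step 2 ⇒ step 3: BACBCBBAABDCB ⇒ BA·CB·A·BA·A·BA·BA·CB·CB·BA·ABD·A·BA
    A ↦ CB
    B ↦ BA
    C ↦ A
    D ↦ ABD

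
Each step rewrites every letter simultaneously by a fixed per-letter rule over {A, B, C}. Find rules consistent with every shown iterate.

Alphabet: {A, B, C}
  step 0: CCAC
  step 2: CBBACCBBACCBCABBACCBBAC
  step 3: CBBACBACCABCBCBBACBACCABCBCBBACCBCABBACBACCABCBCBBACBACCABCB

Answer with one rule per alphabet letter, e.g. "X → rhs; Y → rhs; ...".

A->CAB, B->BAC, C->CB

  step 2 ⇒ step 3: CBBACCBBACCBCABBACCBBAC ⇒ CB·BAC·BAC·CAB·CB·CB·BAC·BAC·CAB·CB·CB·BAC·CB·CAB·BAC·BAC·CAB·CB·CB·BAC·BAC·CAB·CB
    A ↦ CAB
    B ↦ BAC
    C ↦ CB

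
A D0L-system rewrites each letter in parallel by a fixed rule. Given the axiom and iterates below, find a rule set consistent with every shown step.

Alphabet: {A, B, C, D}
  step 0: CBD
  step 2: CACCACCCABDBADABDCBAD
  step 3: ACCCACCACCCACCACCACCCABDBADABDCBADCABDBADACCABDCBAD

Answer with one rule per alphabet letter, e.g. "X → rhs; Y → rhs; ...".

A->C, B->ABD, C->ACC, D->BAD

  step 2 ⇒ step 3: CACCACCCABDBADABDCBAD ⇒ ACC·C·ACC·ACC·C·ACC·ACC·ACC·C·ABD·BAD·ABD·C·BAD·C·ABD·BAD·ACC·ABD·C·BAD
    A ↦ C
    B ↦ ABD
    C ↦ ACC
    D ↦ BAD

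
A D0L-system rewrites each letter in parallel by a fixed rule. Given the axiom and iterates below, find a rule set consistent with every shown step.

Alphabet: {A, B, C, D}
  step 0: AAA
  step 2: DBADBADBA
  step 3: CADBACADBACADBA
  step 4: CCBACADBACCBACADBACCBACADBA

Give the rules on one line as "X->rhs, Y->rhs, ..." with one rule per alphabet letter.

  step 3 ⇒ step 4: CADBACADBACADBA ⇒ CC·BA·CA·D·BA·CC·BA·CA·D·BA·CC·BA·CA·D·BA
    A ↦ BA
    B ↦ D
    C ↦ CC
    D ↦ CA

A->BA, B->D, C->CC, D->CA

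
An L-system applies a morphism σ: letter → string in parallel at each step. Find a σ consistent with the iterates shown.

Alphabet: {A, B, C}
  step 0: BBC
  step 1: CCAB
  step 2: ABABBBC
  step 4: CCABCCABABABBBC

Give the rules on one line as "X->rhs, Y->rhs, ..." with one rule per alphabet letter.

  step 1 ⇒ step 2: CCAB ⇒ AB·AB·BB·C
    A ↦ BB
    B ↦ C
    C ↦ AB

A->BB, B->C, C->AB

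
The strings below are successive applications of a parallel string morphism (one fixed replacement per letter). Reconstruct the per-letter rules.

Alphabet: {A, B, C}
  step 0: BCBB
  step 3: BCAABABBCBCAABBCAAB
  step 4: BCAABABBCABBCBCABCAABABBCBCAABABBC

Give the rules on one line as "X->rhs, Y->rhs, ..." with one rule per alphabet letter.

  step 3 ⇒ step 4: BCAABABBCBCAABBCAAB ⇒ BC·A·AB·AB·BC·AB·BC·BC·A·BC·A·AB·AB·BC·BC·A·AB·AB·BC
    A ↦ AB
    B ↦ BC
    C ↦ A

A->AB, B->BC, C->A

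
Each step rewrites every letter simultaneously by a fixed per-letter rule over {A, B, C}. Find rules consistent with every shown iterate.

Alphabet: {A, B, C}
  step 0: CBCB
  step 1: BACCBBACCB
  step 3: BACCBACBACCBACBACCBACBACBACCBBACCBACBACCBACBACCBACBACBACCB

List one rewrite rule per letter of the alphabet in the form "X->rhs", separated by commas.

A->AC, B->CB, C->BAC

  step 0 ⇒ step 1: CBCB ⇒ BAC·CB·BAC·CB
    B ↦ CB
    C ↦ BAC
    A ↦ AC  (constrained at step 1)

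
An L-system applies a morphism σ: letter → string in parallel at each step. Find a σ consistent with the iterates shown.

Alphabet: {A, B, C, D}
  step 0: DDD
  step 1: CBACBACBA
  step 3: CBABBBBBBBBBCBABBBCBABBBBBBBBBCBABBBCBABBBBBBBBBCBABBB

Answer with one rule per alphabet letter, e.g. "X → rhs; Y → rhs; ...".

  step 0 ⇒ step 1: DDD ⇒ CBA·CBA·CBA
    D ↦ CBA
    A ↦ DB  (constrained at step 1)
    B ↦ BBB  (constrained at step 1)
    C ↦ D  (constrained at step 1)

A->DB, B->BBB, C->D, D->CBA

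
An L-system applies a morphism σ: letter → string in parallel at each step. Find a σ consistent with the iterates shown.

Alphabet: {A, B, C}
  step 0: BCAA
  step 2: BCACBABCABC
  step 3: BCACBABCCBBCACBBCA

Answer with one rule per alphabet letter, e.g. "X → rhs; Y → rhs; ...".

  step 2 ⇒ step 3: BCACBABCABC ⇒ BC·A·CB·A·BC·CB·BC·A·CB·BC·A
    A ↦ CB
    B ↦ BC
    C ↦ A

A->CB, B->BC, C->A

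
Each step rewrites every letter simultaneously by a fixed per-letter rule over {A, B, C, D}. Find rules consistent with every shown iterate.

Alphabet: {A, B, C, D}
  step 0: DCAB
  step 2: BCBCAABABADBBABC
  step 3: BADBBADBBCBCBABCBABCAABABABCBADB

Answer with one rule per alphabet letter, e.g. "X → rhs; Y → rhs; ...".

  step 2 ⇒ step 3: BCBCAABABADBBABC ⇒ BA·DB·BA·DB·BC·BC·BA·BC·BA·BC·AA·BA·BA·BC·BA·DB
    A ↦ BC
    B ↦ BA
    C ↦ DB
    D ↦ AA

A->BC, B->BA, C->DB, D->AA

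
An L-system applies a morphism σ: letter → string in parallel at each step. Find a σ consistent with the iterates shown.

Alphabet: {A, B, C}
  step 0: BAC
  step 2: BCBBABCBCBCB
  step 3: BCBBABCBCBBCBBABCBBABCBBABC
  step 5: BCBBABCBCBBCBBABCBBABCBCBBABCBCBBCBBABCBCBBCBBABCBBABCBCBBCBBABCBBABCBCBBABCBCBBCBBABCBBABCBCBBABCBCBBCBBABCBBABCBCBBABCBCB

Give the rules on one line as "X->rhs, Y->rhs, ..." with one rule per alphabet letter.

A->B, B->BC, C->BBA

  step 2 ⇒ step 3: BCBBABCBCBCB ⇒ BC·BBA·BC·BC·B·BC·BBA·BC·BBA·BC·BBA·BC
    A ↦ B
    B ↦ BC
    C ↦ BBA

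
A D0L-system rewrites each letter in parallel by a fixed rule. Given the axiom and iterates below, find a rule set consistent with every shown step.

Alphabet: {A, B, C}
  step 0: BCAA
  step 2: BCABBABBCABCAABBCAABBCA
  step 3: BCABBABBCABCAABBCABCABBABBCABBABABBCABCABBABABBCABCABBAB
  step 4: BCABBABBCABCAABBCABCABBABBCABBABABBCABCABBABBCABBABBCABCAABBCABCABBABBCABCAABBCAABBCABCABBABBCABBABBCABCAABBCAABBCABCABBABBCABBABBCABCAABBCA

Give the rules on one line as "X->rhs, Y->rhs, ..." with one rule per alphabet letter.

  step 3 ⇒ step 4: BCABBABBCABCAABBCABCABBABBCABBABABBCABCABBABABBCABCABBAB ⇒ BCA·BB·AB·BCA·BCA·AB·BCA·BCA·BB·AB·BCA·BB·AB·AB·BCA·BCA·BB·AB·BCA·BB·AB·BCA·BCA·AB·BCA·BCA·BB·AB·BCA·BCA·AB·BCA·AB·BCA·BCA·BB·AB·BCA·BB·AB·BCA·BCA·AB·BCA·AB·BCA·BCA·BB·AB·BCA·BB·AB·BCA·BCA·AB·BCA
    A ↦ AB
    B ↦ BCA
    C ↦ BB

A->AB, B->BCA, C->BB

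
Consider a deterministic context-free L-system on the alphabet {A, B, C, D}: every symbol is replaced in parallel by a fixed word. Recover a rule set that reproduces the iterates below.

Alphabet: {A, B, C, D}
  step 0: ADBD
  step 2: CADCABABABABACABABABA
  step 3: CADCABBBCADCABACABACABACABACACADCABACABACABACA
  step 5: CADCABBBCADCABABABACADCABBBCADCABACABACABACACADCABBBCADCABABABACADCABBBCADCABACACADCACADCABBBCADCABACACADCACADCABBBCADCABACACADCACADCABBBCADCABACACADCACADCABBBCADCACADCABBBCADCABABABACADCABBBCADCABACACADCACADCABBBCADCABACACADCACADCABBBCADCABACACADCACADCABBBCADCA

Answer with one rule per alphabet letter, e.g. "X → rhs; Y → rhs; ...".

  step 2 ⇒ step 3: CADCABABABABACABABABA ⇒ CAD·CA·BBB·CAD·CA·BA·CA·BA·CA·BA·CA·BA·CA·CAD·CA·BA·CA·BA·CA·BA·CA
    A ↦ CA
    B ↦ BA
    C ↦ CAD
    D ↦ BBB

A->CA, B->BA, C->CAD, D->BBB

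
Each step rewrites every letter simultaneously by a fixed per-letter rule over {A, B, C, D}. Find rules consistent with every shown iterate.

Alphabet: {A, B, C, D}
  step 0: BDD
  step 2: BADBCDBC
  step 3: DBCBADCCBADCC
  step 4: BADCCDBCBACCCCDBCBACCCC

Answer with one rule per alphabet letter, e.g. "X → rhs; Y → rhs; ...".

A->BC, B->D, C->CC, D->BA

  step 3 ⇒ step 4: DBCBADCCBADCC ⇒ BA·D·CC·D·BC·BA·CC·CC·D·BC·BA·CC·CC
    A ↦ BC
    B ↦ D
    C ↦ CC
    D ↦ BA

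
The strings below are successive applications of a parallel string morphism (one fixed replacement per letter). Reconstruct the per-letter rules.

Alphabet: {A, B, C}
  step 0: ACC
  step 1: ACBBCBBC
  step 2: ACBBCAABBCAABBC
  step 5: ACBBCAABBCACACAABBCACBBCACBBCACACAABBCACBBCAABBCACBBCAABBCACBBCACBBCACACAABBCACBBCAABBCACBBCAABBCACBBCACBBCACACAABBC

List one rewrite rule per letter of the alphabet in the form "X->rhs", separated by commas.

  step 1 ⇒ step 2: ACBBCBBC ⇒ AC·BBC·A·A·BBC·A·A·BBC
    A ↦ AC
    B ↦ A
    C ↦ BBC

A->AC, B->A, C->BBC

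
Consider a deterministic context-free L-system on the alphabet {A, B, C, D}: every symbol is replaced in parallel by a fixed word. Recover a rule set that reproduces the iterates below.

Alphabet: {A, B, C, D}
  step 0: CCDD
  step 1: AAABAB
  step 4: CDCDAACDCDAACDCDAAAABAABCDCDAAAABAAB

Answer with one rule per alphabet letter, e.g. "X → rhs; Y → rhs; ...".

  step 0 ⇒ step 1: CCDD ⇒ A·A·AB·AB
    C ↦ A
    D ↦ AB
    A ↦ CD  (constrained at step 1)
    B ↦ AA  (constrained at step 1)

A->CD, B->AA, C->A, D->AB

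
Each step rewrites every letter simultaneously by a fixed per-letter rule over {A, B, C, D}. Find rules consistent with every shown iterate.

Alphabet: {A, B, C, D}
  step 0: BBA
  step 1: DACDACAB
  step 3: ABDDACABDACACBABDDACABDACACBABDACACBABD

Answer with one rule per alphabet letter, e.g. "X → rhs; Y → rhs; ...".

  step 0 ⇒ step 1: BBA ⇒ DAC·DAC·AB
    A ↦ AB
    B ↦ DAC
    C ↦ D  (constrained at step 1)
    D ↦ ACB  (constrained at step 1)

A->AB, B->DAC, C->D, D->ACB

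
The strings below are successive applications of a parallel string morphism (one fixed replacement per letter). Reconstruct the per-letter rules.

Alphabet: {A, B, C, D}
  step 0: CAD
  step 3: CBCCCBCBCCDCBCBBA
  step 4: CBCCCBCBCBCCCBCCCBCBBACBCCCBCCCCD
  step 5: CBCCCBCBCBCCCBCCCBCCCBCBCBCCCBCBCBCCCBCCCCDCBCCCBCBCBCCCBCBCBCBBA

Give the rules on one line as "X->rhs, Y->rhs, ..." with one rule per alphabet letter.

  step 4 ⇒ step 5: CBCCCBCBCBCCCBCCCBCBBACBCCCBCCCCD ⇒ CB·CC·CB·CB·CB·CC·CB·CC·CB·CC·CB·CB·CB·CC·CB·CB·CB·CC·CB·CC·CC·D·CB·CC·CB·CB·CB·CC·CB·CB·CB·CB·BA
    A ↦ D
    B ↦ CC
    C ↦ CB
    D ↦ BA

A->D, B->CC, C->CB, D->BA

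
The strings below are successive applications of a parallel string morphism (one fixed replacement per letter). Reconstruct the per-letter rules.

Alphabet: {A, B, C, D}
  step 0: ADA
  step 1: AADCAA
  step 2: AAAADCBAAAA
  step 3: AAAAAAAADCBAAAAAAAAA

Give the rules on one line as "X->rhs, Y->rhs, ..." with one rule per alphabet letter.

  step 2 ⇒ step 3: AAAADCBAAAA ⇒ AA·AA·AA·AA·DC·B·A·AA·AA·AA·AA
    A ↦ AA
    B ↦ A
    C ↦ B
    D ↦ DC

A->AA, B->A, C->B, D->DC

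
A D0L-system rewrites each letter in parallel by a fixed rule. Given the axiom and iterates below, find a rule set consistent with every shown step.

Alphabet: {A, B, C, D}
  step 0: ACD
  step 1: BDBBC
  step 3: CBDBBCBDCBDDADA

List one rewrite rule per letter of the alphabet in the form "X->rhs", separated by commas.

A->BD, B->DA, C->BB, D->C

  step 0 ⇒ step 1: ACD ⇒ BD·BB·C
    A ↦ BD
    C ↦ BB
    D ↦ C
    B ↦ DA  (constrained at step 1)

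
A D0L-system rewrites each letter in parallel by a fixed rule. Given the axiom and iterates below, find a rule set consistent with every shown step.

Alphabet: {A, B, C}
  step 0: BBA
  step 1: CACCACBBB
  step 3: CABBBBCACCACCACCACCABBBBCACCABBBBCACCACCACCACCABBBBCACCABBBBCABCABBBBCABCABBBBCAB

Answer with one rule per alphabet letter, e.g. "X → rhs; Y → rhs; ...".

  step 0 ⇒ step 1: BBA ⇒ CAC·CAC·BBB
    A ↦ BBB
    B ↦ CAC
    C ↦ CAB  (constrained at step 1)

A->BBB, B->CAC, C->CAB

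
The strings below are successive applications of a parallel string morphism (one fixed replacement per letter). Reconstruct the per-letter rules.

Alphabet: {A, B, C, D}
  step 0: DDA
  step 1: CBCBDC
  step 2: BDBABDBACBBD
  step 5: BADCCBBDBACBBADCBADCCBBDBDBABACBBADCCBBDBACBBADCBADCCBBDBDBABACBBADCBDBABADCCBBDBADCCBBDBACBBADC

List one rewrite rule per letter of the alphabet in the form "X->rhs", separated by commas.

  step 1 ⇒ step 2: CBCBDC ⇒ BD·BA·BD·BA·CB·BD
    B ↦ BA
    C ↦ BD
    D ↦ CB
  step 0 ⇒ step 1: DDA ⇒ CB·CB·DC
    A ↦ DC

A->DC, B->BA, C->BD, D->CB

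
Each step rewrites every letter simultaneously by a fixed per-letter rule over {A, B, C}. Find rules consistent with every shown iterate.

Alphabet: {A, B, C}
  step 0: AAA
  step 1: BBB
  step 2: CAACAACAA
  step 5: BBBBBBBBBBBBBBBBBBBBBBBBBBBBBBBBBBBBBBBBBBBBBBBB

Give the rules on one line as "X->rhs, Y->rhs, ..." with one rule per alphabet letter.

  step 1 ⇒ step 2: BBB ⇒ CAA·CAA·CAA
    B ↦ CAA
  step 0 ⇒ step 1: AAA ⇒ B·B·B
    A ↦ B
    C ↦ BB  (constrained at step 2)

A->B, B->CAA, C->BB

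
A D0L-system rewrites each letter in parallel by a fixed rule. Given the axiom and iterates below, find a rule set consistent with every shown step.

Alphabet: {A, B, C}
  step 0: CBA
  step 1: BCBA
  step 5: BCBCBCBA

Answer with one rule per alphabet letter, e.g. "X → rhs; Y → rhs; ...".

  step 0 ⇒ step 1: CBA ⇒ B·C·BA
    A ↦ BA
    B ↦ C
    C ↦ B

A->BA, B->C, C->B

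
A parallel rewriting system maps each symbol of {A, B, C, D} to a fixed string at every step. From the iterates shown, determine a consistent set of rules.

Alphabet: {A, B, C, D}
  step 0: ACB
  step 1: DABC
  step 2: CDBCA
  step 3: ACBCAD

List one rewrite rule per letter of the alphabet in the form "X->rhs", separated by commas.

  step 2 ⇒ step 3: CDBCA ⇒ A·C·BC·A·D
    A ↦ D
    B ↦ BC
    C ↦ A
    D ↦ C

A->D, B->BC, C->A, D->C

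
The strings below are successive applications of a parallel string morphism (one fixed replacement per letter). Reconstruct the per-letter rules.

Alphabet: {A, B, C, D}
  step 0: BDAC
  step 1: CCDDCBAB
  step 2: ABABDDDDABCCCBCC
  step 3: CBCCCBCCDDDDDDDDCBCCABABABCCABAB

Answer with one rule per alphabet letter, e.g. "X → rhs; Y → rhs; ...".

A->CB, B->CC, C->AB, D->DD

  step 2 ⇒ step 3: ABABDDDDABCCCBCC ⇒ CB·CC·CB·CC·DD·DD·DD·DD·CB·CC·AB·AB·AB·CC·AB·AB
    A ↦ CB
    B ↦ CC
    C ↦ AB
    D ↦ DD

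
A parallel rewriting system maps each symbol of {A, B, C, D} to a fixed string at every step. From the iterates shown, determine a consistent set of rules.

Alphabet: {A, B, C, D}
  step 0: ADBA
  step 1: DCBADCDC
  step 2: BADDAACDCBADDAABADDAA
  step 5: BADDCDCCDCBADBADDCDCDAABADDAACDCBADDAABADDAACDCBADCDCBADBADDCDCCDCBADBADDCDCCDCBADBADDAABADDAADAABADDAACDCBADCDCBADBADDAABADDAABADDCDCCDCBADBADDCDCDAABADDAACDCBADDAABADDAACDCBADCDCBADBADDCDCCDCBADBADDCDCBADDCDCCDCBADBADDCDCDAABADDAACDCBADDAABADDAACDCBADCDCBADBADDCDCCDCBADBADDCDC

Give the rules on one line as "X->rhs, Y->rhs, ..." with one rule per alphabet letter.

  step 1 ⇒ step 2: DCBADCDC ⇒ BAD·DAA·C·DC·BAD·DAA·BAD·DAA
    A ↦ DC
    B ↦ C
    C ↦ DAA
    D ↦ BAD

A->DC, B->C, C->DAA, D->BAD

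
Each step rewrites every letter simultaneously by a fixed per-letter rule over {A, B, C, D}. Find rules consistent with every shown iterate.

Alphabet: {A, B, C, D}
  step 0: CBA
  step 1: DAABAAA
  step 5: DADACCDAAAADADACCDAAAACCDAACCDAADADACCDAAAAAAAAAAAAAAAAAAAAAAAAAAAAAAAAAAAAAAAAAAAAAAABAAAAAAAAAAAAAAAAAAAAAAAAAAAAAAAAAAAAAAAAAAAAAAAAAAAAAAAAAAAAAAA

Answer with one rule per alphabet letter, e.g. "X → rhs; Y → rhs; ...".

A->AA, B->ABA, C->DA, D->CCD

  step 0 ⇒ step 1: CBA ⇒ DA·ABA·AA
    A ↦ AA
    B ↦ ABA
    C ↦ DA
    D ↦ CCD  (constrained at step 1)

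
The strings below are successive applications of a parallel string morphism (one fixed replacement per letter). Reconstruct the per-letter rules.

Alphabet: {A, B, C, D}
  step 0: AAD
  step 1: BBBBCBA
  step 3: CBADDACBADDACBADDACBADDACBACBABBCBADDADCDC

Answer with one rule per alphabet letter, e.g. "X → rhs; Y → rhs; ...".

  step 0 ⇒ step 1: AAD ⇒ BB·BB·CBA
    A ↦ BB
    D ↦ CBA
    B ↦ DC  (constrained at step 1)
    C ↦ DDA  (constrained at step 1)

A->BB, B->DC, C->DDA, D->CBA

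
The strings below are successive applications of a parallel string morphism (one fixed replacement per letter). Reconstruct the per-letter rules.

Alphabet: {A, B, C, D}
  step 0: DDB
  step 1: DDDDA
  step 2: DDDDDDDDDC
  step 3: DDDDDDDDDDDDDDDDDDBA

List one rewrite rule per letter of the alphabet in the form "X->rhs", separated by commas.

  step 2 ⇒ step 3: DDDDDDDDDC ⇒ DD·DD·DD·DD·DD·DD·DD·DD·DD·BA
    C ↦ BA
    D ↦ DD
  step 1 ⇒ step 2: DDDDA ⇒ DD·DD·DD·DD·DC
    A ↦ DC
  step 0 ⇒ step 1: DDB ⇒ DD·DD·A
    B ↦ A

A->DC, B->A, C->BA, D->DD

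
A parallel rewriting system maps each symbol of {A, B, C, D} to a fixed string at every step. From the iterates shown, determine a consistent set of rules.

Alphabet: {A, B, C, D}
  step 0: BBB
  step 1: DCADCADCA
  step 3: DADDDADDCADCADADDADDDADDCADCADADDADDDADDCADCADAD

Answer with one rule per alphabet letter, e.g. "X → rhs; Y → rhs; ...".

A->D, B->DCA, C->BB, D->DAD

  step 0 ⇒ step 1: BBB ⇒ DCA·DCA·DCA
    B ↦ DCA
    A ↦ D  (constrained at step 1)
    C ↦ BB  (constrained at step 1)
    D ↦ DAD  (constrained at step 1)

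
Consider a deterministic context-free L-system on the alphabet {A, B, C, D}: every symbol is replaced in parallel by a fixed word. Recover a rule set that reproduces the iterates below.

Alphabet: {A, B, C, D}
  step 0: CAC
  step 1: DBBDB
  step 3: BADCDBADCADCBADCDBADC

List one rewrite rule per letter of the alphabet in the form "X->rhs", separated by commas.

  step 0 ⇒ step 1: CAC ⇒ DB·B·DB
    A ↦ B
    C ↦ DB
    B ↦ D  (constrained at step 1)
    D ↦ ADC  (constrained at step 1)

A->B, B->D, C->DB, D->ADC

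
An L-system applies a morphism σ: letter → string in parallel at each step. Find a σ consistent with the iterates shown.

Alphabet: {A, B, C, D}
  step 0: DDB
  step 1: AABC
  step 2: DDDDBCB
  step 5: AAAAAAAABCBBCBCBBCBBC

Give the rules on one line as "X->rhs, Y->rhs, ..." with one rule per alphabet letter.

A->DD, B->BC, C->B, D->A

  step 1 ⇒ step 2: AABC ⇒ DD·DD·BC·B
    A ↦ DD
    B ↦ BC
    C ↦ B
  step 0 ⇒ step 1: DDB ⇒ A·A·BC
    D ↦ A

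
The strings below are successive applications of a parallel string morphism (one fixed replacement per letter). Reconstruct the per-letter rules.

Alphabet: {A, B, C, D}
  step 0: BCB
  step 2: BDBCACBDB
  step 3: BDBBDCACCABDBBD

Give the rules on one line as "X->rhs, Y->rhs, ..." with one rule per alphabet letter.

  step 2 ⇒ step 3: BDBCACBDB ⇒ BD·B·BD·CA·C·CA·BD·B·BD
    A ↦ C
    B ↦ BD
    C ↦ CA
    D ↦ B

A->C, B->BD, C->CA, D->B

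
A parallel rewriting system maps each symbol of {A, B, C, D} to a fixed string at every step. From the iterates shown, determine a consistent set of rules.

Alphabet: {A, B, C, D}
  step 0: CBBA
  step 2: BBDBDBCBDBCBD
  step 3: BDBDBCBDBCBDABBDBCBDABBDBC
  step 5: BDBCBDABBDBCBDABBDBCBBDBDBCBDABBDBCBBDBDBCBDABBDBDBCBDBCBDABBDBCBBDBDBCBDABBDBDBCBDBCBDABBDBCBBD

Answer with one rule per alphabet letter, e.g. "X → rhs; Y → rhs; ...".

A->B, B->BD, C->AB, D->BC

  step 2 ⇒ step 3: BBDBDBCBDBCBD ⇒ BD·BD·BC·BD·BC·BD·AB·BD·BC·BD·AB·BD·BC
    B ↦ BD
    C ↦ AB
    D ↦ BC
    A ↦ B  (constrained at step 0)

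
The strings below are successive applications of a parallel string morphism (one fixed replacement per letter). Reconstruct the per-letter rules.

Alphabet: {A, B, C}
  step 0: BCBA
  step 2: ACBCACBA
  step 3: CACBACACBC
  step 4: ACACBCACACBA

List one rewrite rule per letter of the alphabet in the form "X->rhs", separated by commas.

  step 3 ⇒ step 4: CACBACACBC ⇒ A·C·A·CB·C·A·C·A·CB·A
    A ↦ C
    B ↦ CB
    C ↦ A

A->C, B->CB, C->A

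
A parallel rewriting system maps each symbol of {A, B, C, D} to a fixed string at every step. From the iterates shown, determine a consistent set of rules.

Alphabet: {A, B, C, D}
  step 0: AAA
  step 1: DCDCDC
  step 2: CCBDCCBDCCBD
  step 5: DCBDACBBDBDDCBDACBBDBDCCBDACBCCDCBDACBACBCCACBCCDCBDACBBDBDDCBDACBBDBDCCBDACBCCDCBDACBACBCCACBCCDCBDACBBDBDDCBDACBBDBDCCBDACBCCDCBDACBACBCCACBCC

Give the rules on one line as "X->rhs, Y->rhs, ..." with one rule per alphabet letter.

A->DC, B->ACB, C->BD, D->CC

  step 1 ⇒ step 2: DCDCDC ⇒ CC·BD·CC·BD·CC·BD
    C ↦ BD
    D ↦ CC
  step 0 ⇒ step 1: AAA ⇒ DC·DC·DC
    A ↦ DC
    B ↦ ACB  (constrained at step 2)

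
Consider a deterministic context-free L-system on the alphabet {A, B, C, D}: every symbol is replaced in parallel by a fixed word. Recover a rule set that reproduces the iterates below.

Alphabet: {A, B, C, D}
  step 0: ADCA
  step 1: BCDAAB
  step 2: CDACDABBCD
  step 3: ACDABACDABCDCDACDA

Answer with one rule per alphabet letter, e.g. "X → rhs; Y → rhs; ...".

  step 2 ⇒ step 3: CDACDABBCD ⇒ A·CDA·B·A·CDA·B·CD·CD·A·CDA
    A ↦ B
    B ↦ CD
    C ↦ A
    D ↦ CDA

A->B, B->CD, C->A, D->CDA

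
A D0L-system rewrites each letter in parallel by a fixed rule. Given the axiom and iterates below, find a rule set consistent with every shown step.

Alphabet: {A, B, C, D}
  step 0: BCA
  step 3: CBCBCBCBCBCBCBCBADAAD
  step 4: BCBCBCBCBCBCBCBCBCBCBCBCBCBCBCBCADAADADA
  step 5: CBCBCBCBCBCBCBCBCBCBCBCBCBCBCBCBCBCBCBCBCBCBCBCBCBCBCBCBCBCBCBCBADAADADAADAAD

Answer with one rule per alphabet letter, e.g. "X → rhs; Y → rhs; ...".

  step 4 ⇒ step 5: BCBCBCBCBCBCBCBCBCBCBCBCBCBCBCBCADAADADA ⇒ CBC·B·CBC·B·CBC·B·CBC·B·CBC·B·CBC·B·CBC·B·CBC·B·CBC·B·CBC·B·CBC·B·CBC·B·CBC·B·CBC·B·CBC·B·CBC·B·AD·A·AD·AD·A·AD·A·AD
    A ↦ AD
    B ↦ CBC
    C ↦ B
    D ↦ A

A->AD, B->CBC, C->B, D->A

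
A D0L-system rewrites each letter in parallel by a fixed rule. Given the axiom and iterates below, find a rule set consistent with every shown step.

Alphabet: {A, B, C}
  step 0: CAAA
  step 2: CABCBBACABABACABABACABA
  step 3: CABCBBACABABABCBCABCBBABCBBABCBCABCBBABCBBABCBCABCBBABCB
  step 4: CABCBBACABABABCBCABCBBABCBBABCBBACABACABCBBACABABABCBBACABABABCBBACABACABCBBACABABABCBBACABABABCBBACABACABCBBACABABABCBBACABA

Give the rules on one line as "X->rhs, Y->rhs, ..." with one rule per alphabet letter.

A->BCB, B->BA, C->CA

  step 3 ⇒ step 4: CABCBBACABABABCBCABCBBABCBBABCBCABCBBABCBBABCBCABCBBABCB ⇒ CA·BCB·BA·CA·BA·BA·BCB·CA·BCB·BA·BCB·BA·BCB·BA·CA·BA·CA·BCB·BA·CA·BA·BA·BCB·BA·CA·BA·BA·BCB·BA·CA·BA·CA·BCB·BA·CA·BA·BA·BCB·BA·CA·BA·BA·BCB·BA·CA·BA·CA·BCB·BA·CA·BA·BA·BCB·BA·CA·BA
    A ↦ BCB
    B ↦ BA
    C ↦ CA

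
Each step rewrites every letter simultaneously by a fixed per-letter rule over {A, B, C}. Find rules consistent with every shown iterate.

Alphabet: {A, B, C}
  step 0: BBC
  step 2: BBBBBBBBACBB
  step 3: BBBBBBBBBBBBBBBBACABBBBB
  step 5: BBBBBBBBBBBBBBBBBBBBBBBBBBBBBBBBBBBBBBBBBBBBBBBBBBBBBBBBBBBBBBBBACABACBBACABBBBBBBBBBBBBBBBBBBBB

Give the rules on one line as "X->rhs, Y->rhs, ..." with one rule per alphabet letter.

A->AC, B->BB, C->AB

  step 2 ⇒ step 3: BBBBBBBBACBB ⇒ BB·BB·BB·BB·BB·BB·BB·BB·AC·AB·BB·BB
    A ↦ AC
    B ↦ BB
    C ↦ AB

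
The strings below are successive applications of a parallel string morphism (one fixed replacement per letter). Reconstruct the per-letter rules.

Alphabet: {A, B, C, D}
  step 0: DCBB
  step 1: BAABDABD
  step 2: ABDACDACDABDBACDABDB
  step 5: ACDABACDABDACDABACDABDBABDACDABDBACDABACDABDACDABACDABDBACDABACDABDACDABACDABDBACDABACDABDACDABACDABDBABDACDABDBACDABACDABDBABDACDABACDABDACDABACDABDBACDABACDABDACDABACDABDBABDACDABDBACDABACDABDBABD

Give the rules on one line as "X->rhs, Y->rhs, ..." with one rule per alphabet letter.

A->ACD, B->ABD, C->A, D->B

  step 1 ⇒ step 2: BAABDABD ⇒ ABD·ACD·ACD·ABD·B·ACD·ABD·B
    A ↦ ACD
    B ↦ ABD
    D ↦ B
  step 0 ⇒ step 1: DCBB ⇒ B·A·ABD·ABD
    C ↦ A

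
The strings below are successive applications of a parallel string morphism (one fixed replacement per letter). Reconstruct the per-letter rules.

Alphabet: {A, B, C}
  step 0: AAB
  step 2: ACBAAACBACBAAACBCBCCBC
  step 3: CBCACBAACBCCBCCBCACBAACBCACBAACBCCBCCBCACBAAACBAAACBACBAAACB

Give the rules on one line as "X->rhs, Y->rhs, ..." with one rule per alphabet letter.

  step 2 ⇒ step 3: ACBAAACBACBAAACBCBCCBC ⇒ CBC·ACB·AA·CBC·CBC·CBC·ACB·AA·CBC·ACB·AA·CBC·CBC·CBC·ACB·AA·ACB·AA·ACB·ACB·AA·ACB
    A ↦ CBC
    B ↦ AA
    C ↦ ACB

A->CBC, B->AA, C->ACB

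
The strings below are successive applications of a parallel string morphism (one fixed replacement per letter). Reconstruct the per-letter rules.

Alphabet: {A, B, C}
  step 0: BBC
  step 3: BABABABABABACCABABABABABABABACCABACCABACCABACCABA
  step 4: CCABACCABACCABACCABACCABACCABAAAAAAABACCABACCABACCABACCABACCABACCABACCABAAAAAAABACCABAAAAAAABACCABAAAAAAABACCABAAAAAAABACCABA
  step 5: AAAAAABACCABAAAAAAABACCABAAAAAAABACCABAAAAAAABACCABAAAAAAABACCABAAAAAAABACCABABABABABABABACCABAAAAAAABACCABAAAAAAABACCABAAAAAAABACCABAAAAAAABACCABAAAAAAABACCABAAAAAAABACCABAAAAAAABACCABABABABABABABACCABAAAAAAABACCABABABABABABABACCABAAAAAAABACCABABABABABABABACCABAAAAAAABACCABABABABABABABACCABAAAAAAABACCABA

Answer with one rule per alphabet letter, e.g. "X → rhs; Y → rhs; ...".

A->BA, B->CCA, C->AAA

  step 4 ⇒ step 5: CCABACCABACCABACCABACCABACCABAAAAAAABACCABACCABACCABACCABACCABACCABACCABAAAAAAABACCABAAAAAAABACCABAAAAAAABACCABAAAAAAABACCABA ⇒ AAA·AAA·BA·CCA·BA·AAA·AAA·BA·CCA·BA·AAA·AAA·BA·CCA·BA·AAA·AAA·BA·CCA·BA·AAA·AAA·BA·CCA·BA·AAA·AAA·BA·CCA·BA·BA·BA·BA·BA·BA·BA·CCA·BA·AAA·AAA·BA·CCA·BA·AAA·AAA·BA·CCA·BA·AAA·AAA·BA·CCA·BA·AAA·AAA·BA·CCA·BA·AAA·AAA·BA·CCA·BA·AAA·AAA·BA·CCA·BA·AAA·AAA·BA·CCA·BA·BA·BA·BA·BA·BA·BA·CCA·BA·AAA·AAA·BA·CCA·BA·BA·BA·BA·BA·BA·BA·CCA·BA·AAA·AAA·BA·CCA·BA·BA·BA·BA·BA·BA·BA·CCA·BA·AAA·AAA·BA·CCA·BA·BA·BA·BA·BA·BA·BA·CCA·BA·AAA·AAA·BA·CCA·BA
    A ↦ BA
    B ↦ CCA
    C ↦ AAA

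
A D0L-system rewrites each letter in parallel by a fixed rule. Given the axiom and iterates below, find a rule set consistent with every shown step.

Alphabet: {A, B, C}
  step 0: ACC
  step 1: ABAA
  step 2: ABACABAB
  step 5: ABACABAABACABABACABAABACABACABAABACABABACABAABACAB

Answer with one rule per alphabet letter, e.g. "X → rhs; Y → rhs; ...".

A->AB, B->AC, C->A

  step 1 ⇒ step 2: ABAA ⇒ AB·AC·AB·AB
    A ↦ AB
    B ↦ AC
  step 0 ⇒ step 1: ACC ⇒ AB·A·A
    C ↦ A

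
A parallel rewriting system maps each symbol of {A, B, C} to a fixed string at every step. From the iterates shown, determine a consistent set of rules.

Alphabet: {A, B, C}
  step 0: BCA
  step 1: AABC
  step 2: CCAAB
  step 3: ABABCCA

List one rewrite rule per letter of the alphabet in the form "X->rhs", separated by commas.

  step 2 ⇒ step 3: CCAAB ⇒ AB·AB·C·C·A
    A ↦ C
    B ↦ A
    C ↦ AB

A->C, B->A, C->AB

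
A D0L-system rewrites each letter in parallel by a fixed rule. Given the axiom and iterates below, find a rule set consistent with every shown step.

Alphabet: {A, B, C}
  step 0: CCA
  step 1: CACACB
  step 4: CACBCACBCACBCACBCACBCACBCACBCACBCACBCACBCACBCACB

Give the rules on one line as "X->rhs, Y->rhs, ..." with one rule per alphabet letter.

  step 0 ⇒ step 1: CCA ⇒ CA·CA·CB
    A ↦ CB
    C ↦ CA
    B ↦ CB  (constrained at step 1)

A->CB, B->CB, C->CA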